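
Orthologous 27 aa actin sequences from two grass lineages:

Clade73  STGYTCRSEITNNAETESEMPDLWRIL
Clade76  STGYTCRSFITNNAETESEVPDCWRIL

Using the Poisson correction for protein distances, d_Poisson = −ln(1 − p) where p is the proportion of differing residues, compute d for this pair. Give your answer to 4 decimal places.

0.1178

Mismatches occur at site 9 (E→F), site 20 (M→V), site 23 (L→C).
p = 3/27 = 0.111111.
d = −ln(1 − 0.111111) = −ln(0.888889) = 0.1178.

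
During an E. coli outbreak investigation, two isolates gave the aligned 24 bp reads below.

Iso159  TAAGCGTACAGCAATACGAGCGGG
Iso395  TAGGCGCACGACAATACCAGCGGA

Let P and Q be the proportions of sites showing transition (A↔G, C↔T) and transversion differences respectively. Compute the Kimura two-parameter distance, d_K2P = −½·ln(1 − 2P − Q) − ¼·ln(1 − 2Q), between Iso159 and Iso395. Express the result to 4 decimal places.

0.3283

Mismatches occur at site 3 (A↔G, transition), site 7 (T↔C, transition), site 10 (A↔G, transition), site 11 (G↔A, transition), site 18 (G↔C, transversion), site 24 (G↔A, transition).
Of the 6 differences, 5 transitions and 1 transversion over 24 sites: P = 5/24 = 0.208333, Q = 1/24 = 0.041667.
d = −0.5·ln(0.541667) − 0.25·ln(0.916666) = −0.5·(-0.613104) − 0.25·(-0.087012) = 0.3283.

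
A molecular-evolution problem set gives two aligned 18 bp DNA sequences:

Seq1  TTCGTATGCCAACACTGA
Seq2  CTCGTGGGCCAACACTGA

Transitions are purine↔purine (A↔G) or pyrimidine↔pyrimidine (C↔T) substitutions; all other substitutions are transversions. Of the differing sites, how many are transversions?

Mismatches occur at site 1 (T↔C, transition), site 6 (A↔G, transition), site 7 (T↔G, transversion).
Of the 3 differences, 2 transitions and 1 transversion, so the answer is 1.

1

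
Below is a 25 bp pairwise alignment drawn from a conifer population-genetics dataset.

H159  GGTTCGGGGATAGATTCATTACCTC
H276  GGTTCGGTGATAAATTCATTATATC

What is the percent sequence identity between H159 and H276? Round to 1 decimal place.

Differing sites — 8:G/T; 13:G/A; 22:C/T; 23:C/A.
21 of the 25 sites match, so the percent identity is 21/25 × 100 = 84.0%.

84.0%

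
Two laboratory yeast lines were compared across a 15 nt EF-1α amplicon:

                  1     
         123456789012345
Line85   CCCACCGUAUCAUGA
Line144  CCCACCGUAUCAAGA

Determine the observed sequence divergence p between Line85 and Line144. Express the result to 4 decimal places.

0.0667

A single mismatch occurs at site 13 (U/A).
There are 1 differences over 15 sites, so p = 1/15 = 0.0667.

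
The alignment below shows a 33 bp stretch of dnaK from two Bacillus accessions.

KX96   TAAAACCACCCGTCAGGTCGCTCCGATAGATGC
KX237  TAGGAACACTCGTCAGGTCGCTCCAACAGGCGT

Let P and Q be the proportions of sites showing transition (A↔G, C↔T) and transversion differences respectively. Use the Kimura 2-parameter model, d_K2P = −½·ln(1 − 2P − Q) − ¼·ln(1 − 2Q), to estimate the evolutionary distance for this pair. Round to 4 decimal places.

0.3776

Mismatches occur at site 3 (A→G, transition), site 4 (A→G, transition), site 6 (C→A, transversion), site 10 (C→T, transition), site 25 (G→A, transition), site 27 (T→C, transition), site 30 (A→G, transition), site 31 (T→C, transition), site 33 (C→T, transition).
Of the 9 differences, 8 transitions and 1 transversion over 33 sites: P = 8/33 = 0.242424, Q = 1/33 = 0.030303.
d = −0.5·ln(0.484849) − 0.25·ln(0.939394) = −0.5·(-0.723918) − 0.25·(-0.062520) = 0.3776.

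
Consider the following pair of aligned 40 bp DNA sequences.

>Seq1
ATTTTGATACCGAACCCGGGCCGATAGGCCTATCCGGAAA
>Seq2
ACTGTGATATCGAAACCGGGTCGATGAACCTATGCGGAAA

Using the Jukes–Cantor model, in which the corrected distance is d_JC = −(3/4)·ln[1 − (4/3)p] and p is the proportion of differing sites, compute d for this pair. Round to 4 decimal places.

0.2675

Differing sites — 2:T/C; 4:T/G; 10:C/T; 15:C/A; 21:C/T; 26:A/G; 27:G/A; 28:G/A; 34:C/G.
p = 9/40 = 0.225000.
d = −0.75 · ln(1 − (4/3)·0.225000) = −0.75 · ln(0.700000) = −0.75 · (-0.356675) = 0.2675.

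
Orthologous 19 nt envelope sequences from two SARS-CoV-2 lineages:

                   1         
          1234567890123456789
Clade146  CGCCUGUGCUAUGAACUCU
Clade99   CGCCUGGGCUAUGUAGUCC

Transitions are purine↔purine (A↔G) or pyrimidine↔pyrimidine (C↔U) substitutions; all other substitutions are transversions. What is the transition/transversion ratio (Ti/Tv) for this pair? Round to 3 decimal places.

0.333

Mismatches occur at site 7 (U→G, transversion), site 14 (A→U, transversion), site 16 (C→G, transversion), site 19 (U→C, transition).
Of the 4 differences, 1 transition and 3 transversions, so Ti/Tv = 1/3 = 0.333.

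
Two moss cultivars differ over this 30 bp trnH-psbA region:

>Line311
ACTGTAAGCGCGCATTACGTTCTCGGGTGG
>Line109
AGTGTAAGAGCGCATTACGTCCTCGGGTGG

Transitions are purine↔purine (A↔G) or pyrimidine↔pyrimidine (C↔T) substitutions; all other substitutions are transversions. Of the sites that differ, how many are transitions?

1

The sequences differ at positions 2 (C/G, transversion), 9 (C/A, transversion), 21 (T/C, transition).
Of the 3 differences, 1 transition and 2 transversions, so the answer is 1.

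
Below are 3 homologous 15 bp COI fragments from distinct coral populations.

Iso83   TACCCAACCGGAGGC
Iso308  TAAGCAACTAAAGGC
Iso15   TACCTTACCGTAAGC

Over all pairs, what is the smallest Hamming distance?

4

Pairwise Hamming distances:
  Iso83 vs Iso308: 5
  Iso83 vs Iso15: 4
  Iso308 vs Iso15: 8
The smallest is 4, between Iso83 and Iso15.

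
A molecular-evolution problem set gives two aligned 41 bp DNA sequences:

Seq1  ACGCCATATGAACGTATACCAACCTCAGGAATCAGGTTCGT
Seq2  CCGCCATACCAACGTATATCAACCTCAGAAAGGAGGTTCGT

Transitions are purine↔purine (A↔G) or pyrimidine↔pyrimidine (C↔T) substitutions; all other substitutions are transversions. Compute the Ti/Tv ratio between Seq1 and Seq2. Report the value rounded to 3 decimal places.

0.750

The sequences differ at positions 1 (A/C, transversion), 9 (T/C, transition), 10 (G/C, transversion), 19 (C/T, transition), 29 (G/A, transition), 32 (T/G, transversion), 33 (C/G, transversion).
Of the 7 differences, 3 transitions and 4 transversions, so Ti/Tv = 3/4 = 0.750.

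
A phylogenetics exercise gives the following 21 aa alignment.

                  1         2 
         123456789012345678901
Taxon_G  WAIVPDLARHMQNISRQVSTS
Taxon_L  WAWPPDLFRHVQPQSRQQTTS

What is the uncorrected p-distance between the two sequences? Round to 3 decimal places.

Differing sites — 3:I/W; 4:V/P; 8:A/F; 11:M/V; 13:N/P; 14:I/Q; 18:V/Q; 19:S/T.
There are 8 differences over 21 sites, so p = 8/21 = 0.381.

0.381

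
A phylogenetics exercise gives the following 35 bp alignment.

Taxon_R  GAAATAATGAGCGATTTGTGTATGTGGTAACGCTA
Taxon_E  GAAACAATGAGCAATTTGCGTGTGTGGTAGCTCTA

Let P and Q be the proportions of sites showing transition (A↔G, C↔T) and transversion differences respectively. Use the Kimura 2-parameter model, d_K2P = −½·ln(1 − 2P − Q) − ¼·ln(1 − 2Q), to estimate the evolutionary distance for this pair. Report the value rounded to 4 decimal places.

The sequences differ at positions 5 (T/C, transition), 13 (G/A, transition), 19 (T/C, transition), 22 (A/G, transition), 30 (A/G, transition), 32 (G/T, transversion).
Of the 6 differences, 5 transitions and 1 transversion over 35 sites: P = 5/35 = 0.142857, Q = 1/35 = 0.028571.
d = −0.5·ln(0.685715) − 0.25·ln(0.942858) = −0.5·(-0.377293) − 0.25·(-0.058840) = 0.2034.

0.2034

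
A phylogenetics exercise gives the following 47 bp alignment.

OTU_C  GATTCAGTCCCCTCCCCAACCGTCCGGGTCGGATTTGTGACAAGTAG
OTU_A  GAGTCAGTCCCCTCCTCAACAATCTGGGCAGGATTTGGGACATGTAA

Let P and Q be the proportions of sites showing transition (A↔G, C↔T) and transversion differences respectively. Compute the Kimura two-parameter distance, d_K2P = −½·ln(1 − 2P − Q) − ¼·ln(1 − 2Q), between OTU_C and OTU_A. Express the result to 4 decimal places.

Differing sites — 3:T/G (Tv); 16:C/T (Ti); 21:C/A (Tv); 22:G/A (Ti); 25:C/T (Ti); 29:T/C (Ti); 30:C/A (Tv); 38:T/G (Tv); 43:A/T (Tv); 47:G/A (Ti).
Of the 10 differences, 5 transitions and 5 transversions over 47 sites: P = 5/47 = 0.106383, Q = 5/47 = 0.106383.
d = −0.5·ln(0.680851) − 0.25·ln(0.787234) = −0.5·(-0.384412) − 0.25·(-0.239230) = 0.2520.

0.2520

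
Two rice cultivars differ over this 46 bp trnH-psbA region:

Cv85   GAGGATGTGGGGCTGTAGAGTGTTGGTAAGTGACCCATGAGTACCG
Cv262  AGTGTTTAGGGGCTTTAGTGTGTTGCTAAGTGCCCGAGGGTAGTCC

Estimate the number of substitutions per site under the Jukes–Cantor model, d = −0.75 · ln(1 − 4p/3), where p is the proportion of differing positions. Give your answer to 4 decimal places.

The sequences differ at positions 1 (G/A), 2 (A/G), 3 (G/T), 5 (A/T), 7 (G/T), 8 (T/A), 15 (G/T), 19 (A/T), 26 (G/C), 33 (A/C), 36 (C/G), 38 (T/G), 40 (A/G), 41 (G/T), 42 (T/A), 43 (A/G), 44 (C/T), 46 (G/C).
p = 18/46 = 0.391304.
d = −0.75 · ln(1 − (4/3)·0.391304) = −0.75 · ln(0.478261) = −0.75 · (-0.737599) = 0.5532.

0.5532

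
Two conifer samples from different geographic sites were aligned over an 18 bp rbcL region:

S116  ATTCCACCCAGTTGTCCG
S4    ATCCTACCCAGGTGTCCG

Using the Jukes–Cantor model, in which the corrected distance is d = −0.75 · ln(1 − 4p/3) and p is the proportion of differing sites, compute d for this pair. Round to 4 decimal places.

Mismatches occur at site 3 (T→C), site 5 (C→T), site 12 (T→G).
p = 3/18 = 0.166667.
d = −0.75 · ln(1 − (4/3)·0.166667) = −0.75 · ln(0.777777) = −0.75 · (-0.251315) = 0.1885.

0.1885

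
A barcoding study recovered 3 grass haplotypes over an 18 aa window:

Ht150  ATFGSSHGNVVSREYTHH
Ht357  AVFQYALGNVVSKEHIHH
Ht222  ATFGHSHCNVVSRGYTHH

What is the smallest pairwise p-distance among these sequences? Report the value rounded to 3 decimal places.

Pairwise Hamming distances:
  Ht150 vs Ht357: 8
  Ht150 vs Ht222: 3
  Ht357 vs Ht222: 10
The smallest is 3 mismatches, between Ht150 and Ht222; p = 3/18 = 0.167.

0.167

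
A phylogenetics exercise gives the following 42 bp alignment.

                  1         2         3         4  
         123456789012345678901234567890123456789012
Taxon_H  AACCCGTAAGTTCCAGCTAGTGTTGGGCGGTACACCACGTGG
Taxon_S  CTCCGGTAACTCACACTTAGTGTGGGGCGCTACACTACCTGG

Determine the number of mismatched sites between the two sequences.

12

Differing sites — 1:A/C; 2:A/T; 5:C/G; 10:G/C; 12:T/C; 13:C/A; 16:G/C; 17:C/T; 24:T/G; 30:G/C; 36:C/T; 39:G/C.
That gives 12 mismatches out of 42 aligned sites, so the Hamming distance is 12.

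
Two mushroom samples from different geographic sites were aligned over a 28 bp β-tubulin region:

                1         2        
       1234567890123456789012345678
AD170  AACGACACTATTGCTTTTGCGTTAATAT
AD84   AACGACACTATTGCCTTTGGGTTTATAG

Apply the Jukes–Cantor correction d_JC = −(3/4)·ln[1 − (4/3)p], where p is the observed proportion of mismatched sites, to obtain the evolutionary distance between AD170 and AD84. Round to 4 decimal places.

Differing sites — 15:T/C; 20:C/G; 24:A/T; 28:T/G.
p = 4/28 = 0.142857.
d = −0.75 · ln(1 − (4/3)·0.142857) = −0.75 · ln(0.809524) = −0.75 · (-0.211309) = 0.1585.

0.1585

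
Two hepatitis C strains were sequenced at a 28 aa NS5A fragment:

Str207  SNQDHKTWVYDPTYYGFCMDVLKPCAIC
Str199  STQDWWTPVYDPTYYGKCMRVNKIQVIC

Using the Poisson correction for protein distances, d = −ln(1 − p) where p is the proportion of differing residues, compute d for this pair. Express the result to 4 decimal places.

0.4418

Mismatches occur at site 2 (N→T), site 5 (H→W), site 6 (K→W), site 8 (W→P), site 17 (F→K), site 20 (D→R), site 22 (L→N), site 24 (P→I), site 25 (C→Q), site 26 (A→V).
p = 10/28 = 0.357143.
d = −ln(1 − 0.357143) = −ln(0.642857) = 0.4418.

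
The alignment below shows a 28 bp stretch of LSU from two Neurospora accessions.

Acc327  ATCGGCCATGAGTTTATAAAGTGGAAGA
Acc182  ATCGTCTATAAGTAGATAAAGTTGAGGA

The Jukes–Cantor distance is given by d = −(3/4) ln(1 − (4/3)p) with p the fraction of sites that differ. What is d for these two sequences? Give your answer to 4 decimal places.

The sequences differ at positions 5 (G/T), 7 (C/T), 10 (G/A), 14 (T/A), 15 (T/G), 23 (G/T), 26 (A/G).
p = 7/28 = 0.250000.
d = −0.75 · ln(1 − (4/3)·0.250000) = −0.75 · ln(0.666667) = −0.75 · (-0.405465) = 0.3041.

0.3041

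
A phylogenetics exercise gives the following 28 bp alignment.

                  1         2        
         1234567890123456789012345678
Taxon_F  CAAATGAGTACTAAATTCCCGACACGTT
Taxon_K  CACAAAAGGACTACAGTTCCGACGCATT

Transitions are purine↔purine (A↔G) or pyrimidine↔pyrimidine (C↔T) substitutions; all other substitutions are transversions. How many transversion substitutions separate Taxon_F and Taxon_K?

5

Mismatches occur at site 3 (A/C, transversion), site 5 (T/A, transversion), site 6 (G/A, transition), site 9 (T/G, transversion), site 14 (A/C, transversion), site 16 (T/G, transversion), site 18 (C/T, transition), site 24 (A/G, transition), site 26 (G/A, transition).
Of the 9 differences, 4 transitions and 5 transversions, so the answer is 5.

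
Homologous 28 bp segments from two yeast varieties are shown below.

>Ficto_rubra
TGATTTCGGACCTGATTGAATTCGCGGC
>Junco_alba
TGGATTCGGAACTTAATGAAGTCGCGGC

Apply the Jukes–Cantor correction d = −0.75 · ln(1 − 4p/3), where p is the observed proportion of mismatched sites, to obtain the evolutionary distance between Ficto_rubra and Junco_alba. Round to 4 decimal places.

The sequences differ at positions 3 (A/G), 4 (T/A), 11 (C/A), 14 (G/T), 16 (T/A), 21 (T/G).
p = 6/28 = 0.214286.
d = −0.75 · ln(1 − (4/3)·0.214286) = −0.75 · ln(0.714285) = −0.75 · (-0.336473) = 0.2524.

0.2524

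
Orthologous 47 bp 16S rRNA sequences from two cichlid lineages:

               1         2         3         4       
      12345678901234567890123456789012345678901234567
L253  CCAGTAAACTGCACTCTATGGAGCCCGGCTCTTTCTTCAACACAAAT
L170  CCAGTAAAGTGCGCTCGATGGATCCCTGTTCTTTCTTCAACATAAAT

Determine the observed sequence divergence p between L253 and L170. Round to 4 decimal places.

The sequences differ at positions 9 (C/G), 13 (A/G), 17 (T/G), 23 (G/T), 27 (G/T), 29 (C/T), 43 (C/T).
There are 7 differences over 47 sites, so p = 7/47 = 0.1489.

0.1489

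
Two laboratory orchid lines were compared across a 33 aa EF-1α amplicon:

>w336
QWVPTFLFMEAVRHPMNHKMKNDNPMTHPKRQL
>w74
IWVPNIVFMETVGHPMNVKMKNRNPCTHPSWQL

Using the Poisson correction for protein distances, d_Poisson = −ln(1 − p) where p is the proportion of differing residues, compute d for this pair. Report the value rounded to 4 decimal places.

0.4055

Mismatches occur at site 1 (Q→I), site 5 (T→N), site 6 (F→I), site 7 (L→V), site 11 (A→T), site 13 (R→G), site 18 (H→V), site 23 (D→R), site 26 (M→C), site 30 (K→S), site 31 (R→W).
p = 11/33 = 0.333333.
d = −ln(1 − 0.333333) = −ln(0.666667) = 0.4055.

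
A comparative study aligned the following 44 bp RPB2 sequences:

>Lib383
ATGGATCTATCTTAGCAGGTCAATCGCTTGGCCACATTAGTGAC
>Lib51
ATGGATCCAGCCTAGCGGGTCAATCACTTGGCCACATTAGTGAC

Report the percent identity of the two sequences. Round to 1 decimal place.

The sequences differ at positions 8 (T/C), 10 (T/G), 12 (T/C), 17 (A/G), 26 (G/A).
39 of the 44 sites match, so the percent identity is 39/44 × 100 = 88.6%.

88.6%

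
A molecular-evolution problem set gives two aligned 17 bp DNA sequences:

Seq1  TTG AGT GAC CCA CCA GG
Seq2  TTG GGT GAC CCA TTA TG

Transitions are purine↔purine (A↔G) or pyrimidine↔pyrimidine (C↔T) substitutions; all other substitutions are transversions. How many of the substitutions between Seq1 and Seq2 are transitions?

The sequences differ at positions 4 (A/G, transition), 13 (C/T, transition), 14 (C/T, transition), 16 (G/T, transversion).
Of the 4 differences, 3 transitions and 1 transversion, so the answer is 3.

3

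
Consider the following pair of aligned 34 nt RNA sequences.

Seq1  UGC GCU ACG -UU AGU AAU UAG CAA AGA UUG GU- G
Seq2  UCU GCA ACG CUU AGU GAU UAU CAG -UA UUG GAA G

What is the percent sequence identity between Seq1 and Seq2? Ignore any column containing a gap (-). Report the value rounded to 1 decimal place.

Excluding the 3 gap columns leaves 31 comparable sites.
The sequences differ at positions 2 (G/C), 3 (C/U), 6 (U/A), 16 (A/G), 21 (G/U), 24 (A/G), 26 (G/U), 32 (U/A).
23 of the 31 comparable sites match, so the percent identity is 23/31 × 100 = 74.2%.

74.2%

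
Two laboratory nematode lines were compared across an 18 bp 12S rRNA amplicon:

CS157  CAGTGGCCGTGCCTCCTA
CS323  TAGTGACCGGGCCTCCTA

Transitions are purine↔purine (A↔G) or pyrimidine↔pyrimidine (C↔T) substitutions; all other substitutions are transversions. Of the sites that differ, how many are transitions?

The sequences differ at positions 1 (C/T, transition), 6 (G/A, transition), 10 (T/G, transversion).
Of the 3 differences, 2 transitions and 1 transversion, so the answer is 2.

2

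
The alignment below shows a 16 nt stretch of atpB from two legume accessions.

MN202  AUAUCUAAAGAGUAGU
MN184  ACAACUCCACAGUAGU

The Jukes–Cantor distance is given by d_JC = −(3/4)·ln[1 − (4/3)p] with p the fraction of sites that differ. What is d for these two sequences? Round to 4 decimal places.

0.4042

Mismatches occur at site 2 (U→C), site 4 (U→A), site 7 (A→C), site 8 (A→C), site 10 (G→C).
p = 5/16 = 0.312500.
d = −0.75 · ln(1 − (4/3)·0.312500) = −0.75 · ln(0.583333) = −0.75 · (-0.538997) = 0.4042.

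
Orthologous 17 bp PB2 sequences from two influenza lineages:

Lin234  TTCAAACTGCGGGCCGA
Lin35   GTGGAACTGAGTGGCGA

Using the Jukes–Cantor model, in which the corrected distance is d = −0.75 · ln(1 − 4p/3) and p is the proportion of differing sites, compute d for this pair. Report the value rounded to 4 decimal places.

0.4770

Mismatches occur at site 1 (T→G), site 3 (C→G), site 4 (A→G), site 10 (C→A), site 12 (G→T), site 14 (C→G).
p = 6/17 = 0.352941.
d = −0.75 · ln(1 − (4/3)·0.352941) = −0.75 · ln(0.529412) = −0.75 · (-0.635988) = 0.4770.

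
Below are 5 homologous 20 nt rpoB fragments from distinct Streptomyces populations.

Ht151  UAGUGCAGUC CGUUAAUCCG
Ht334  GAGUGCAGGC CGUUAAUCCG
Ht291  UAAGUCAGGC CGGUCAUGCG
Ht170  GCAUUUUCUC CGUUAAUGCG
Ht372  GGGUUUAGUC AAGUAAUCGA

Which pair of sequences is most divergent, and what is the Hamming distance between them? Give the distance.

Pairwise Hamming distances:
  Ht151 vs Ht334: 2
  Ht151 vs Ht291: 7
  Ht151 vs Ht170: 8
  Ht151 vs Ht372: 9
  Ht334 vs Ht291: 7
  Ht334 vs Ht170: 8
  Ht334 vs Ht372: 9
  Ht291 vs Ht170: 9
  Ht291 vs Ht372: 12
  Ht170 vs Ht372: 10
The largest is 12, between Ht291 and Ht372.

12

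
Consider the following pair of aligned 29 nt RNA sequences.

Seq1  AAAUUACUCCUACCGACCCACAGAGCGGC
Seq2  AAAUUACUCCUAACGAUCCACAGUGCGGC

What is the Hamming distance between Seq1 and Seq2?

Mismatches occur at site 13 (C/A), site 17 (C/U), site 24 (A/U).
That gives 3 mismatches out of 29 aligned sites, so the Hamming distance is 3.

3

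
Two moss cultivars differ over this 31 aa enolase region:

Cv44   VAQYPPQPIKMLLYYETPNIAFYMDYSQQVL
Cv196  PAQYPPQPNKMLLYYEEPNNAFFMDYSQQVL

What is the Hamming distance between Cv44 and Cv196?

5

Mismatches occur at site 1 (V↔P), site 9 (I↔N), site 17 (T↔E), site 20 (I↔N), site 23 (Y↔F).
That gives 5 mismatches out of 31 aligned sites, so the Hamming distance is 5.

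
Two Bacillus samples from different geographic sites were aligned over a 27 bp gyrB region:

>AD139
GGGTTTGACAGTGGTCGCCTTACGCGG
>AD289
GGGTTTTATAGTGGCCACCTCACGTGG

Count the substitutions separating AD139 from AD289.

6

Mismatches occur at site 7 (G/T), site 9 (C/T), site 15 (T/C), site 17 (G/A), site 21 (T/C), site 25 (C/T).
That gives 6 mismatches out of 27 aligned sites, so the Hamming distance is 6.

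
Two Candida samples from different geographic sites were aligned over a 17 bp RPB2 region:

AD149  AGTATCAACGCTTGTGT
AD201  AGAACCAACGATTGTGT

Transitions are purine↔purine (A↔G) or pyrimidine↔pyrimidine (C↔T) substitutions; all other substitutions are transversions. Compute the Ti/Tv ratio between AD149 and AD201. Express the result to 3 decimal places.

0.500

Mismatches occur at site 3 (T/A, transversion), site 5 (T/C, transition), site 11 (C/A, transversion).
Of the 3 differences, 1 transition and 2 transversions, so Ti/Tv = 1/2 = 0.500.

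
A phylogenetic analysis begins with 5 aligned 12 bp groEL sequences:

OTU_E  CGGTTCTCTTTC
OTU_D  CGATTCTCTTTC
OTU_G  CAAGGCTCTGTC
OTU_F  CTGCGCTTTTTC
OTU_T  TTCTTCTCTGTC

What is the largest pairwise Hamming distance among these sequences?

Pairwise Hamming distances:
  OTU_E vs OTU_D: 1
  OTU_E vs OTU_G: 5
  OTU_E vs OTU_F: 4
  OTU_E vs OTU_T: 4
  OTU_D vs OTU_G: 4
  OTU_D vs OTU_F: 5
  OTU_D vs OTU_T: 4
  OTU_G vs OTU_F: 5
  OTU_G vs OTU_T: 5
  OTU_F vs OTU_T: 6
The largest is 6, between OTU_F and OTU_T.

6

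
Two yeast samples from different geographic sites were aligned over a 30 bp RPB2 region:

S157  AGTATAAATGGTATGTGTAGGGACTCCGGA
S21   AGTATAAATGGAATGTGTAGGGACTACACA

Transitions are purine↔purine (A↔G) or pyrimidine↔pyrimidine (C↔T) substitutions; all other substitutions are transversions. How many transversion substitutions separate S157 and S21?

3

The sequences differ at positions 12 (T/A, transversion), 26 (C/A, transversion), 28 (G/A, transition), 29 (G/C, transversion).
Of the 4 differences, 1 transition and 3 transversions, so the answer is 3.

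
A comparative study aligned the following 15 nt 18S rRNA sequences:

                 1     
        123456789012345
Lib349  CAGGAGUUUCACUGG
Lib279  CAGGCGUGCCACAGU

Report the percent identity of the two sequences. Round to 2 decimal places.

66.67%

Differing sites — 5:A/C; 8:U/G; 9:U/C; 13:U/A; 15:G/U.
10 of the 15 sites match, so the percent identity is 10/15 × 100 = 66.67%.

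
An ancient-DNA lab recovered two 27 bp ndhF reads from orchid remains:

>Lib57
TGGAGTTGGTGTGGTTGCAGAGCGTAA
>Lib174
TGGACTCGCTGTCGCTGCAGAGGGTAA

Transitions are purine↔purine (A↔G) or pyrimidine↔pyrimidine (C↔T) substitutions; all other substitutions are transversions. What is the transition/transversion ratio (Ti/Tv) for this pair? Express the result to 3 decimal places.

0.500

Differing sites — 5:G/C (Tv); 7:T/C (Ti); 9:G/C (Tv); 13:G/C (Tv); 15:T/C (Ti); 23:C/G (Tv).
Of the 6 differences, 2 transitions and 4 transversions, so Ti/Tv = 2/4 = 0.500.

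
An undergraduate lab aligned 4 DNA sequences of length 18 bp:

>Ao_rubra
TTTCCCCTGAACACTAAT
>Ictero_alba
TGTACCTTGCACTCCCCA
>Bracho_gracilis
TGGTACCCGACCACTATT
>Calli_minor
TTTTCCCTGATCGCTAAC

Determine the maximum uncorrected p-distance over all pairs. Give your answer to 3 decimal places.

0.667

Pairwise Hamming distances:
  Ao_rubra vs Ictero_alba: 9
  Ao_rubra vs Bracho_gracilis: 7
  Ao_rubra vs Calli_minor: 4
  Ictero_alba vs Bracho_gracilis: 12
  Ictero_alba vs Calli_minor: 10
  Bracho_gracilis vs Calli_minor: 8
The largest is 12 mismatches, between Ictero_alba and Bracho_gracilis; p = 12/18 = 0.667.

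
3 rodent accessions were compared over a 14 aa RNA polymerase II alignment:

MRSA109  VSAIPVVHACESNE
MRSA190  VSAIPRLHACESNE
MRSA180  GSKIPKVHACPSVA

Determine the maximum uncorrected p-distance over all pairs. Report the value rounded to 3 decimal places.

Pairwise Hamming distances:
  MRSA109 vs MRSA190: 2
  MRSA109 vs MRSA180: 6
  MRSA190 vs MRSA180: 7
The largest is 7 mismatches, between MRSA190 and MRSA180; p = 7/14 = 0.500.

0.500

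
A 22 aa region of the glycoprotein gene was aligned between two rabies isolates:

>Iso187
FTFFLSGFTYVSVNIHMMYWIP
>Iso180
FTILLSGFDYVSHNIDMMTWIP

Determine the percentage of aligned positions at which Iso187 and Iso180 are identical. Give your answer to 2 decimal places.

72.73%

The sequences differ at positions 3 (F/I), 4 (F/L), 9 (T/D), 13 (V/H), 16 (H/D), 19 (Y/T).
16 of the 22 sites match, so the percent identity is 16/22 × 100 = 72.73%.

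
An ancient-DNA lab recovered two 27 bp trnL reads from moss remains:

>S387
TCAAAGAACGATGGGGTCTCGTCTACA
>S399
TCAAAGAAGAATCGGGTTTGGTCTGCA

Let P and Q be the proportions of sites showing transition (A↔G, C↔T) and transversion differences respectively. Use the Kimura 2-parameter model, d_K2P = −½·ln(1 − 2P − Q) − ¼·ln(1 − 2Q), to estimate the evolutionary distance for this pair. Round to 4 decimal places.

0.2656

Mismatches occur at site 9 (C→G, transversion), site 10 (G→A, transition), site 13 (G→C, transversion), site 18 (C→T, transition), site 20 (C→G, transversion), site 25 (A→G, transition).
Of the 6 differences, 3 transitions and 3 transversions over 27 sites: P = 3/27 = 0.111111, Q = 3/27 = 0.111111.
d = −0.5·ln(0.666667) − 0.25·ln(0.777778) = −0.5·(-0.405465) − 0.25·(-0.251314) = 0.2656.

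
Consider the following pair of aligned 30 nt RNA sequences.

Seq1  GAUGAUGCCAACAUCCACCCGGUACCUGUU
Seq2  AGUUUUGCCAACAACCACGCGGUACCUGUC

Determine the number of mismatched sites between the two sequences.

7

Differing sites — 1:G/A; 2:A/G; 4:G/U; 5:A/U; 14:U/A; 19:C/G; 30:U/C.
That gives 7 mismatches out of 30 aligned sites, so the Hamming distance is 7.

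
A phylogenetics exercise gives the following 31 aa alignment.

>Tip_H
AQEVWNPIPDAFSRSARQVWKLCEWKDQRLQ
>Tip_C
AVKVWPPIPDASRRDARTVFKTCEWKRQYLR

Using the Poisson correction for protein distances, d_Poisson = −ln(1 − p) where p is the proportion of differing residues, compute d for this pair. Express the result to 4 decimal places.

0.4895

Differing sites — 2:Q/V; 3:E/K; 6:N/P; 12:F/S; 13:S/R; 15:S/D; 18:Q/T; 20:W/F; 22:L/T; 27:D/R; 29:R/Y; 31:Q/R.
p = 12/31 = 0.387097.
d = −ln(1 − 0.387097) = −ln(0.612903) = 0.4895.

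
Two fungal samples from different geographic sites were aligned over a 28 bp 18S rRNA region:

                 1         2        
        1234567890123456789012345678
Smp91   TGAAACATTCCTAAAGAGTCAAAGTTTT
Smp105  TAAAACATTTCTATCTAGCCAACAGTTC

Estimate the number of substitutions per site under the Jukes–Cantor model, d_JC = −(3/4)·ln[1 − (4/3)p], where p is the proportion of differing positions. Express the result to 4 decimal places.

0.4850

Mismatches occur at site 2 (G/A), site 10 (C/T), site 14 (A/T), site 15 (A/C), site 16 (G/T), site 19 (T/C), site 23 (A/C), site 24 (G/A), site 25 (T/G), site 28 (T/C).
p = 10/28 = 0.357143.
d = −0.75 · ln(1 − (4/3)·0.357143) = −0.75 · ln(0.523809) = −0.75 · (-0.646628) = 0.4850.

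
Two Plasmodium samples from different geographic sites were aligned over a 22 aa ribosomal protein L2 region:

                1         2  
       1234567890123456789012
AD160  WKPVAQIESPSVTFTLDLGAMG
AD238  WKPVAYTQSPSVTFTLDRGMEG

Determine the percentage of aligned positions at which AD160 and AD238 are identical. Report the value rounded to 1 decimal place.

72.7%

Differing sites — 6:Q/Y; 7:I/T; 8:E/Q; 18:L/R; 20:A/M; 21:M/E.
16 of the 22 sites match, so the percent identity is 16/22 × 100 = 72.7%.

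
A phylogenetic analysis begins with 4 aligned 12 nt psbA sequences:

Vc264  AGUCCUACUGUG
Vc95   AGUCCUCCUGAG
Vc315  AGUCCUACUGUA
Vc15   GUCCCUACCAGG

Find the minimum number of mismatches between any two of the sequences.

1

Pairwise Hamming distances:
  Vc264 vs Vc95: 2
  Vc264 vs Vc315: 1
  Vc264 vs Vc15: 6
  Vc95 vs Vc315: 3
  Vc95 vs Vc15: 7
  Vc315 vs Vc15: 7
The smallest is 1, between Vc264 and Vc315.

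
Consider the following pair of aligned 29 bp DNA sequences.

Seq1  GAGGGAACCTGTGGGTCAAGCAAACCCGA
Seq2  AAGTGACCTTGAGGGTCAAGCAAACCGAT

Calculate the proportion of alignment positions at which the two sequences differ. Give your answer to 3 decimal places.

Differing sites — 1:G/A; 4:G/T; 7:A/C; 9:C/T; 12:T/A; 27:C/G; 28:G/A; 29:A/T.
There are 8 differences over 29 sites, so p = 8/29 = 0.276.

0.276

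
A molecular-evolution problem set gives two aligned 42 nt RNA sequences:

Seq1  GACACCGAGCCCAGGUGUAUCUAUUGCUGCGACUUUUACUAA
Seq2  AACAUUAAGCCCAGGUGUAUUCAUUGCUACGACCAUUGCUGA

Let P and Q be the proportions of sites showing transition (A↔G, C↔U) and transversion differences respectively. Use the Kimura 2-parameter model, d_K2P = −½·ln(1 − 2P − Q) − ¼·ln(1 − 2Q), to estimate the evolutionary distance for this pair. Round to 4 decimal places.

Mismatches occur at site 1 (G↔A, transition), site 5 (C↔U, transition), site 6 (C↔U, transition), site 7 (G↔A, transition), site 21 (C↔U, transition), site 22 (U↔C, transition), site 29 (G↔A, transition), site 34 (U↔C, transition), site 35 (U↔A, transversion), site 38 (A↔G, transition), site 41 (A↔G, transition).
Of the 11 differences, 10 transitions and 1 transversion over 42 sites: P = 10/42 = 0.238095, Q = 1/42 = 0.023810.
d = −0.5·ln(0.500000) − 0.25·ln(0.952380) = −0.5·(-0.693147) − 0.25·(-0.048791) = 0.3588.

0.3588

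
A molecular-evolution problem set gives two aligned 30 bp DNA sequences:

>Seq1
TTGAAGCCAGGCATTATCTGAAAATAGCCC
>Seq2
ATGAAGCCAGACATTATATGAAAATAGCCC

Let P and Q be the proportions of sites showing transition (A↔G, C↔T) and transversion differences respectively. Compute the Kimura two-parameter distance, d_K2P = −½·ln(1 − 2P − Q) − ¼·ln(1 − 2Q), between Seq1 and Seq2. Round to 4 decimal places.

Differing sites — 1:T/A (Tv); 11:G/A (Ti); 18:C/A (Tv).
Of the 3 differences, 1 transition and 2 transversions over 30 sites: P = 1/30 = 0.033333, Q = 2/30 = 0.066667.
d = −0.5·ln(0.866667) − 0.25·ln(0.866666) = −0.5·(-0.143100) − 0.25·(-0.143102) = 0.1073.

0.1073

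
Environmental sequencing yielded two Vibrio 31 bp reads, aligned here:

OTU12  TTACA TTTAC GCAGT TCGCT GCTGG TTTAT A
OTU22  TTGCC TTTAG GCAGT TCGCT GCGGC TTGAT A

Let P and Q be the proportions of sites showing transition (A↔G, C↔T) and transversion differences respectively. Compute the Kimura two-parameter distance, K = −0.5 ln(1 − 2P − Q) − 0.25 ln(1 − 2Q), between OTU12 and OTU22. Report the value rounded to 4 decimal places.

0.2253

Differing sites — 3:A/G (Ti); 5:A/C (Tv); 10:C/G (Tv); 23:T/G (Tv); 25:G/C (Tv); 28:T/G (Tv).
Of the 6 differences, 1 transition and 5 transversions over 31 sites: P = 1/31 = 0.032258, Q = 5/31 = 0.161290.
d = −0.5·ln(0.774194) − 0.25·ln(0.677420) = −0.5·(-0.255933) − 0.25·(-0.389464) = 0.2253.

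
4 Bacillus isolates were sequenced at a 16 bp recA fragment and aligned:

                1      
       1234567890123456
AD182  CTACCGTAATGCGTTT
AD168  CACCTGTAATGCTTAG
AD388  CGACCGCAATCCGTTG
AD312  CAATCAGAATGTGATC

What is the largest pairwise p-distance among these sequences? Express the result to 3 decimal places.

Pairwise Hamming distances:
  AD182 vs AD168: 6
  AD182 vs AD388: 4
  AD182 vs AD312: 7
  AD168 vs AD388: 7
  AD168 vs AD312: 10
  AD388 vs AD312: 8
The largest is 10 mismatches, between AD168 and AD312; p = 10/16 = 0.625.

0.625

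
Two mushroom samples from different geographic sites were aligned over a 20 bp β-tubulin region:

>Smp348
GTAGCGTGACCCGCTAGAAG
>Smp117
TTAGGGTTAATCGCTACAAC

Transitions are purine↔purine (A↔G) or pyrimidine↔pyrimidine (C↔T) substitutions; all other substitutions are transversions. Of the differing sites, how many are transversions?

Mismatches occur at site 1 (G↔T, transversion), site 5 (C↔G, transversion), site 8 (G↔T, transversion), site 10 (C↔A, transversion), site 11 (C↔T, transition), site 17 (G↔C, transversion), site 20 (G↔C, transversion).
Of the 7 differences, 1 transition and 6 transversions, so the answer is 6.

6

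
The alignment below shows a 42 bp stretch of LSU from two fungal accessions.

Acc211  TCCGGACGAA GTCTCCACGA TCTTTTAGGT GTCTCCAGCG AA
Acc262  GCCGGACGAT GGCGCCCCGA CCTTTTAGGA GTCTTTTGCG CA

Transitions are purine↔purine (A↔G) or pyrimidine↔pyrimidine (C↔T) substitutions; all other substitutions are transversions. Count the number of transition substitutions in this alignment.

The sequences differ at positions 1 (T/G, transversion), 10 (A/T, transversion), 12 (T/G, transversion), 14 (T/G, transversion), 17 (A/C, transversion), 21 (T/C, transition), 30 (T/A, transversion), 35 (C/T, transition), 36 (C/T, transition), 37 (A/T, transversion), 41 (A/C, transversion).
Of the 11 differences, 3 transitions and 8 transversions, so the answer is 3.

3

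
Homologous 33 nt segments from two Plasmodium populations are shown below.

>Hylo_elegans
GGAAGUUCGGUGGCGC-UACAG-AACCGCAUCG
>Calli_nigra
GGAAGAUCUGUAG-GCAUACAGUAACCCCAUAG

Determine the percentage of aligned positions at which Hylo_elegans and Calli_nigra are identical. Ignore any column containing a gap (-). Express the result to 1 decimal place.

Excluding the 3 gap columns leaves 30 comparable sites.
Differing sites — 6:U/A; 9:G/U; 12:G/A; 28:G/C; 32:C/A.
25 of the 30 comparable sites match, so the percent identity is 25/30 × 100 = 83.3%.

83.3%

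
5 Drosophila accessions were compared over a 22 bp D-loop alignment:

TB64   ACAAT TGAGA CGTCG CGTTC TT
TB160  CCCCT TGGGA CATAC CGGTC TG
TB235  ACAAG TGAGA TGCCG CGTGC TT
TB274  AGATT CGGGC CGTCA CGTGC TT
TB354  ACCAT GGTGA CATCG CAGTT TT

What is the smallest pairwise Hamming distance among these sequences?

Pairwise Hamming distances:
  TB64 vs TB160: 9
  TB64 vs TB235: 4
  TB64 vs TB274: 7
  TB64 vs TB354: 7
  TB160 vs TB235: 13
  TB160 vs TB274: 12
  TB160 vs TB354: 9
  TB235 vs TB274: 9
  TB235 vs TB354: 11
  TB274 vs TB354: 12
The smallest is 4, between TB64 and TB235.

4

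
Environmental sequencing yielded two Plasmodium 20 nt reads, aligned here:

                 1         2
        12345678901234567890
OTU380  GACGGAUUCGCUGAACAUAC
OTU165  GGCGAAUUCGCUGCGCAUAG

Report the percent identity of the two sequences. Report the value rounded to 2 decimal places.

75.00%

Mismatches occur at site 2 (A↔G), site 5 (G↔A), site 14 (A↔C), site 15 (A↔G), site 20 (C↔G).
15 of the 20 sites match, so the percent identity is 15/20 × 100 = 75.00%.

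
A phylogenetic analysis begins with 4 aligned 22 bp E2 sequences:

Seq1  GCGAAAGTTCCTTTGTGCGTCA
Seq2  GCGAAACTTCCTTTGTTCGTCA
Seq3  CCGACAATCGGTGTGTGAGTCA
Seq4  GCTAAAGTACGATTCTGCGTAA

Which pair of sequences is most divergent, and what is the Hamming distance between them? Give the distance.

11

Pairwise Hamming distances:
  Seq1 vs Seq2: 2
  Seq1 vs Seq3: 8
  Seq1 vs Seq4: 6
  Seq2 vs Seq3: 9
  Seq2 vs Seq4: 8
  Seq3 vs Seq4: 11
The largest is 11, between Seq3 and Seq4.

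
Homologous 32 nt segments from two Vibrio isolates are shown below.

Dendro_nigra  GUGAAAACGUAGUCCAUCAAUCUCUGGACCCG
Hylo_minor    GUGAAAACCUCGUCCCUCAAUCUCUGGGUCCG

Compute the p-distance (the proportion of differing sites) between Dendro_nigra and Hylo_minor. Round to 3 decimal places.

0.156

Differing sites — 9:G/C; 11:A/C; 16:A/C; 28:A/G; 29:C/U.
There are 5 differences over 32 sites, so p = 5/32 = 0.156.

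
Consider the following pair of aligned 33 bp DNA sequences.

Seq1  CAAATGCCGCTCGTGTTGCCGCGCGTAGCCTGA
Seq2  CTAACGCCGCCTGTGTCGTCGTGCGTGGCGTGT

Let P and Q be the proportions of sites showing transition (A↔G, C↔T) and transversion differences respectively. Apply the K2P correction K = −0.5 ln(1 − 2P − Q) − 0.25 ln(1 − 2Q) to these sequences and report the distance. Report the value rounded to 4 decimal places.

Mismatches occur at site 2 (A→T, transversion), site 5 (T→C, transition), site 11 (T→C, transition), site 12 (C→T, transition), site 17 (T→C, transition), site 19 (C→T, transition), site 22 (C→T, transition), site 27 (A→G, transition), site 30 (C→G, transversion), site 33 (A→T, transversion).
Of the 10 differences, 7 transitions and 3 transversions over 33 sites: P = 7/33 = 0.212121, Q = 3/33 = 0.090909.
d = −0.5·ln(0.484849) − 0.25·ln(0.818182) = −0.5·(-0.723918) − 0.25·(-0.200670) = 0.4121.

0.4121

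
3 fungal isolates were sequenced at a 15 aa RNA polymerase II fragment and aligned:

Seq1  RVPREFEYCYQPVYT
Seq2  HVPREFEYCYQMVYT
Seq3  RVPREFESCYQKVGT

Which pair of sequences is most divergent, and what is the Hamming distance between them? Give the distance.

Pairwise Hamming distances:
  Seq1 vs Seq2: 2
  Seq1 vs Seq3: 3
  Seq2 vs Seq3: 4
The largest is 4, between Seq2 and Seq3.

4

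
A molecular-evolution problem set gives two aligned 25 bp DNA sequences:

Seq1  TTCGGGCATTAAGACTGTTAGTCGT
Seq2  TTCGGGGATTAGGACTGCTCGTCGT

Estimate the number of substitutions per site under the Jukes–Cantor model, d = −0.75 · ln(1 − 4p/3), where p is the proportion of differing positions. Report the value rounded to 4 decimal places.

0.1800

Mismatches occur at site 7 (C/G), site 12 (A/G), site 18 (T/C), site 20 (A/C).
p = 4/25 = 0.160000.
d = −0.75 · ln(1 − (4/3)·0.160000) = −0.75 · ln(0.786667) = −0.75 · (-0.239950) = 0.1800.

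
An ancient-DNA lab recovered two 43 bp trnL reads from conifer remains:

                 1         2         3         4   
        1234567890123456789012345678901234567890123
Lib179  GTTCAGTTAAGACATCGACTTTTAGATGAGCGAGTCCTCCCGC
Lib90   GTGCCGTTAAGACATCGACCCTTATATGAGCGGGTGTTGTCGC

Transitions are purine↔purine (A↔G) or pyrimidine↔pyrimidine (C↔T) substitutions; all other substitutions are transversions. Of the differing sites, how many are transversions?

5

Differing sites — 3:T/G (Tv); 5:A/C (Tv); 20:T/C (Ti); 21:T/C (Ti); 25:G/T (Tv); 33:A/G (Ti); 36:C/G (Tv); 37:C/T (Ti); 39:C/G (Tv); 40:C/T (Ti).
Of the 10 differences, 5 transitions and 5 transversions, so the answer is 5.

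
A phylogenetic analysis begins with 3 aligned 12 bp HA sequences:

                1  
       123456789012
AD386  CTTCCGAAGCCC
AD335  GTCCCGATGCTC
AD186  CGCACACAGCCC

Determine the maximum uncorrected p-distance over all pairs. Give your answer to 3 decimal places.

0.583

Pairwise Hamming distances:
  AD386 vs AD335: 4
  AD386 vs AD186: 5
  AD335 vs AD186: 7
The largest is 7 mismatches, between AD335 and AD186; p = 7/12 = 0.583.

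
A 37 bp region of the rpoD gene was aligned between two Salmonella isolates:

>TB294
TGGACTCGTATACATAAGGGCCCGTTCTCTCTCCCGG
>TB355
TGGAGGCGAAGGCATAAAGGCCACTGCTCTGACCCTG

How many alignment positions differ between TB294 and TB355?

The sequences differ at positions 5 (C/G), 6 (T/G), 9 (T/A), 11 (T/G), 12 (A/G), 18 (G/A), 23 (C/A), 24 (G/C), 26 (T/G), 31 (C/G), 32 (T/A), 36 (G/T).
That gives 12 mismatches out of 37 aligned sites, so the Hamming distance is 12.

12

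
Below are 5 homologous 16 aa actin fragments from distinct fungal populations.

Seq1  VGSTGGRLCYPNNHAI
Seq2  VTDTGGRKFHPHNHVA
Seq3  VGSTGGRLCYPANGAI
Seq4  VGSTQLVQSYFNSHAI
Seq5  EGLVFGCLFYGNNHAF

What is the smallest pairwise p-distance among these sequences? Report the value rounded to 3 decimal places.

0.125

Pairwise Hamming distances:
  Seq1 vs Seq2: 8
  Seq1 vs Seq3: 2
  Seq1 vs Seq4: 7
  Seq1 vs Seq5: 8
  Seq2 vs Seq3: 9
  Seq2 vs Seq4: 13
  Seq2 vs Seq5: 12
  Seq3 vs Seq4: 9
  Seq3 vs Seq5: 10
  Seq4 vs Seq5: 11
The smallest is 2 mismatches, between Seq1 and Seq3; p = 2/16 = 0.125.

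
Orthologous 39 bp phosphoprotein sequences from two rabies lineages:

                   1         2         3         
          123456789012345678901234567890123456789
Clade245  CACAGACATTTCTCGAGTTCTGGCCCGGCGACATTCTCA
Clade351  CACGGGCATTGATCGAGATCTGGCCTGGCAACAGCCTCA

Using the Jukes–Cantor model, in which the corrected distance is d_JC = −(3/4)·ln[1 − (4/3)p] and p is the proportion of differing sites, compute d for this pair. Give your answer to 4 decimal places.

0.2758

Mismatches occur at site 4 (A/G), site 6 (A/G), site 11 (T/G), site 12 (C/A), site 18 (T/A), site 26 (C/T), site 30 (G/A), site 34 (T/G), site 35 (T/C).
p = 9/39 = 0.230769.
d = −0.75 · ln(1 − (4/3)·0.230769) = −0.75 · ln(0.692308) = −0.75 · (-0.367724) = 0.2758.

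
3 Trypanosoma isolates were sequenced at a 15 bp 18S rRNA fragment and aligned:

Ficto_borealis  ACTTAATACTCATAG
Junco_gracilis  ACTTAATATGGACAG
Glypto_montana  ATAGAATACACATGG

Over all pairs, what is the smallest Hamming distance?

4

Pairwise Hamming distances:
  Ficto_borealis vs Junco_gracilis: 4
  Ficto_borealis vs Glypto_montana: 5
  Junco_gracilis vs Glypto_montana: 8
The smallest is 4, between Ficto_borealis and Junco_gracilis.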